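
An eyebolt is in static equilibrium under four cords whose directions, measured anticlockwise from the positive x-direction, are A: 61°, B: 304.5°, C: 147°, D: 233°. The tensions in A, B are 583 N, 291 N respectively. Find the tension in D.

T_D ≈ 471 N

Resolve: ΣF_x = 583 cos 61° + 291 cos 304.5° + T_C cos 147° + T_D cos 233° = 0.
        ΣF_y = 583 sin 61° + 291 sin 304.5° + T_C sin 147° + T_D sin 233° = 0.
The known terms sum to (447.5, 270.1) N, so -0.8387 T_C − 0.6018 T_D = -447.5 and 0.5446 T_C − 0.7986 T_D = -270.1.
Solving simultaneously: T_C = 195.3 N, T_D = 471.4 N.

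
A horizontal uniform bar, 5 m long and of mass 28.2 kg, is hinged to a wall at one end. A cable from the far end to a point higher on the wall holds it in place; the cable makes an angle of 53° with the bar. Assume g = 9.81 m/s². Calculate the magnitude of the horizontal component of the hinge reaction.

Take torques about the hinge: T sin 53° · 5 = 28.2×9.81×2.5 = 691.61 N·m.
So T = 691.61 / (0.7986 × 5) = 173.2 N.
ΣF_x = 0: H_x = T cos 53° = 104.23 N.

H_x ≈ 104 N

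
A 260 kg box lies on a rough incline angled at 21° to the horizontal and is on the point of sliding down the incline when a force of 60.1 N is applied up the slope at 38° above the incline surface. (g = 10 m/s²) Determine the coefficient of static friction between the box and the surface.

μ ≈ 0.370

On the verge of sliding down the incline, friction is at its maximum μN and acts up the slope.
Perpendicular to incline: N = W cos 21° − P sin 38° = 2427 − 37 = 2390 N.
Along incline: P cos 38° + μN = W sin 21° → μ = (W sin 21° − P cos 38°) / N = 0.37.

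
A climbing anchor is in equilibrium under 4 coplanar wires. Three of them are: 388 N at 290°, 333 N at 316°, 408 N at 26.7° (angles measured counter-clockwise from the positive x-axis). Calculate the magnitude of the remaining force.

Sum the known components: ΣF_x = 736.7 N, ΣF_y = -412.6 N.
For equilibrium the remaining force must supply (−ΣF_x, −ΣF_y) = (-736.7, 412.6) N.
Magnitude = √((-736.7)² + (412.6)²) = 844.4 N; direction = atan2(412.6, -736.7) = 150.7°.

F ≈ 844 N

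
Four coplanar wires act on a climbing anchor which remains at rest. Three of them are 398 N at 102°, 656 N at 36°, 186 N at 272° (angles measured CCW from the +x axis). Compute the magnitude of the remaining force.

Sum the known components: ΣF_x = 454.5 N, ΣF_y = 589 N.
For equilibrium the remaining force must supply (−ΣF_x, −ΣF_y) = (-454.5, -589) N.
Magnitude = √((-454.5)² + (-589)²) = 743.9 N; direction = atan2(-589, -454.5) = 232.3°.

F ≈ 744 N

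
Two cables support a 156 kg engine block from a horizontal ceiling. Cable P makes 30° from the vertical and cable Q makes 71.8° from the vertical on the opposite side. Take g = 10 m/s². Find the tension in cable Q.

T_Q ≈ 797 N

Angles from the horizontal: cable P is 90° − 30° = 60°, cable Q is 90° − 71.8° = 18.2°.
Weight W = 156 × 10 = 1560 N acts straight down.
Horizontal: T_P cos 60° = T_Q cos 18.2°  →  T_P = 1.9 T_Q.
Vertical: T_P sin 60° + T_Q sin 18.2° = 1560.
Substituting the horizontal relation into the vertical equation gives 1.958 T_Q = 1560, so T_Q = 796.8 N.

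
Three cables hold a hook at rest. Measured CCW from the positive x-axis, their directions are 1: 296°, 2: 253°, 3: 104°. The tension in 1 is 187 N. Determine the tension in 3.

Resolve: ΣF_x = 187 cos 296° + T_2 cos 253° + T_3 cos 104° = 0.
        ΣF_y = 187 sin 296° + T_2 sin 253° + T_3 sin 104° = 0.
The known terms sum to (81.98, -168.1) N, so -0.2924 T_2 − 0.2419 T_3 = -81.98 and -0.9563 T_2 + 0.9703 T_3 = 168.1.
Solving simultaneously: T_2 = 75.49 N, T_3 = 247.6 N.

T_3 ≈ 248 N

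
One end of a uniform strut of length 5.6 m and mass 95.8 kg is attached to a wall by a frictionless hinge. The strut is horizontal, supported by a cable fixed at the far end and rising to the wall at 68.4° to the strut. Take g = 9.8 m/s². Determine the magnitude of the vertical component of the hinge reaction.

Take torques about the hinge: T sin 68.4° · 5.6 = 95.8×9.8×2.8 = 2628.8 N·m.
So T = 2628.8 / (0.9298 × 5.6) = 504.87 N.
ΣF_y = 0: H_y = (95.8×9.8) − T sin 68.4° = 938.84 − 469.42 = 469.42 N.

|H_y| ≈ 469 N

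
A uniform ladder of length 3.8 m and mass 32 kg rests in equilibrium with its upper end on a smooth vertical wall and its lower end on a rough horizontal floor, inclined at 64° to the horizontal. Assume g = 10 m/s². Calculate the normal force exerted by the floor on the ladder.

ΣF_y = 0: N_floor = 32×10 = 320 N.

N_floor ≈ 320 N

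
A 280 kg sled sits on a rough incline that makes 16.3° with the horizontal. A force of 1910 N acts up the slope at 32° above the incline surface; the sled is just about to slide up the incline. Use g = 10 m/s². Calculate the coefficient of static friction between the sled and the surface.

On the verge of sliding up the incline, friction is at its maximum μN and acts down the slope.
Perpendicular to incline: N = W cos 16.3° − P sin 32° = 2687 − 1012 = 1675 N.
Along incline: P cos 32° − μN = W sin 16.3° → μ = −(W sin 16.3° − P cos 32°) / N = 0.4978.

μ ≈ 0.498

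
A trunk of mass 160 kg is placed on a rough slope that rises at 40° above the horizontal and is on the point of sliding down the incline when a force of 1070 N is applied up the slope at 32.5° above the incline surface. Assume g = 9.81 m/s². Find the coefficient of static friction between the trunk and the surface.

μ ≈ 0.170

On the verge of sliding down the incline, friction is at its maximum μN and acts up the slope.
Perpendicular to incline: N = W cos 40° − P sin 32.5° = 1202 − 574.9 = 627.5 N.
Along incline: P cos 32.5° + μN = W sin 40° → μ = (W sin 40° − P cos 32.5°) / N = 0.1697.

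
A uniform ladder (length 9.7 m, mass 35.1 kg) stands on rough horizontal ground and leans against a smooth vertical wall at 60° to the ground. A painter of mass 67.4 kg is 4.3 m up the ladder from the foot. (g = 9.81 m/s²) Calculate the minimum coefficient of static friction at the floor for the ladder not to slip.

ΣF_y = 0: N_floor = 35.1×9.81 + 67.4×9.81 = 1005.5 N.
Torques about the foot: N_wall · 9.7 sin 60° = 35.1×9.81×4.85 cos 60° + 67.4×9.81×4.3 cos 60° → N_wall = 268.62 N.
ΣF_x = 0: f_floor = N_wall = 268.62 N.
μ_min = f_floor / N_floor = 268.62 / 1005.5 = 0.2671.

μ_min ≈ 0.267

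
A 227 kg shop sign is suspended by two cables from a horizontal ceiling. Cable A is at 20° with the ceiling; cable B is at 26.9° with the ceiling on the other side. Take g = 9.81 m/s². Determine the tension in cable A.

Weight W = 227 × 9.81 = 2227 N acts straight down.
Horizontal: T_A cos 20° = T_B cos 26.9°  →  T_B = 1.054 T_A.
Vertical: T_A sin 20° + T_B sin 26.9° = 2227.
Substituting the horizontal relation into the vertical equation gives 0.8188 T_A = 2227, so T_A = 2720 N.

T_A ≈ 2720 N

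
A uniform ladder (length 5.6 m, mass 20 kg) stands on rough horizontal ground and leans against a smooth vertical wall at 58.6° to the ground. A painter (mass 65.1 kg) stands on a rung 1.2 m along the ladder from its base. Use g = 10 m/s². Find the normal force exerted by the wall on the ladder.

Torques about the foot: N_wall · 5.6 sin 58.6° = 20×10×2.8 cos 58.6° + 65.1×10×1.2 cos 58.6° → N_wall = 146.19 N.

N_wall ≈ 146 N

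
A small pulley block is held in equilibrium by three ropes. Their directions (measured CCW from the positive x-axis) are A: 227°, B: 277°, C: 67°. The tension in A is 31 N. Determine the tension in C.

T_C ≈ 47.5 N

Resolve: ΣF_x = 31 cos 227° + T_B cos 277° + T_C cos 67° = 0.
        ΣF_y = 31 sin 227° + T_B sin 277° + T_C sin 67° = 0.
The known terms sum to (-21.14, -22.67) N, so 0.1219 T_B + 0.3907 T_C = 21.14 and -0.9925 T_B + 0.9205 T_C = 22.67.
Solving simultaneously: T_B = 21.21 N, T_C = 47.49 N.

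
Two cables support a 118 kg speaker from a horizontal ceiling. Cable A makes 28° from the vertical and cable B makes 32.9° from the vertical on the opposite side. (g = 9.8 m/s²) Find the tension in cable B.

Angles from the horizontal: cable A is 90° − 28° = 62°, cable B is 90° − 32.9° = 57.1°.
Weight W = 118 × 9.8 = 1156 N acts straight down.
Horizontal: T_A cos 62° = T_B cos 57.1°  →  T_A = 1.157 T_B.
Vertical: T_A sin 62° + T_B sin 57.1° = 1156.
Substituting the horizontal relation into the vertical equation gives 1.861 T_B = 1156, so T_B = 621.3 N.

T_B ≈ 621 N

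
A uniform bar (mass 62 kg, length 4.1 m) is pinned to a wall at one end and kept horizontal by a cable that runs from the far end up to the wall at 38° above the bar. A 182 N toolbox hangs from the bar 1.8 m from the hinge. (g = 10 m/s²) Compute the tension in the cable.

Take torques about the hinge: T sin 38° · 4.1 = 62×10×2.05 + 182×1.8 = 1598.6 N·m.
So T = 1598.6 / (0.6157 × 4.1) = 633.31 N.

T ≈ 633 N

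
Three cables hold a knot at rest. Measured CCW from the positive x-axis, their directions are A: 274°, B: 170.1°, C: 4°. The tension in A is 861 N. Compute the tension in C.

Resolve: ΣF_x = 861 cos 274° + T_B cos 170.1° + T_C cos 4° = 0.
        ΣF_y = 861 sin 274° + T_B sin 170.1° + T_C sin 4° = 0.
The known terms sum to (60.06, -858.9) N, so -0.9851 T_B + 0.9976 T_C = -60.06 and 0.1719 T_B + 0.0698 T_C = 858.9.
Solving simultaneously: T_B = 3584 N, T_C = 3479 N.

T_C ≈ 3480 N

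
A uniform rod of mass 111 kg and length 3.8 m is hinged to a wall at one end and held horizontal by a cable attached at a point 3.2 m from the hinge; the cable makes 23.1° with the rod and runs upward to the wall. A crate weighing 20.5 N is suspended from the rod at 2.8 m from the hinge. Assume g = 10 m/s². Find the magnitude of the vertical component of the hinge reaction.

Take torques about the hinge: T sin 23.1° · 3.2 = 111×10×1.9 + 20.5×2.8 = 2166.4 N·m.
So T = 2166.4 / (0.3923 × 3.2) = 1725.6 N.
ΣF_y = 0: H_y = (111×10 + 20.5) − T sin 23.1° = 1130.5 − 677 = 453.5 N.

|H_y| ≈ 454 N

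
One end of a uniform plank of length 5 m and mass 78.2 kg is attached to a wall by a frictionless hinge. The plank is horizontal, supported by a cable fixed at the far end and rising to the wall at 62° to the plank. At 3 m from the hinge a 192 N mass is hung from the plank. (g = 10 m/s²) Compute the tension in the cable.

Take torques about the hinge: T sin 62° · 5 = 78.2×10×2.5 + 192×3 = 2531 N·m.
So T = 2531 / (0.8829 × 5) = 573.31 N.

T ≈ 573 N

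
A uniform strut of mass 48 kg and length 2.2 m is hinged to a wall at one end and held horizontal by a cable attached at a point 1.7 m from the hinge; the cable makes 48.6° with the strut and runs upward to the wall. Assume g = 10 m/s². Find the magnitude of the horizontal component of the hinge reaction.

H_x ≈ 274 N

Take torques about the hinge: T sin 48.6° · 1.7 = 48×10×1.1 = 528 N·m.
So T = 528 / (0.7501 × 1.7) = 414.06 N.
ΣF_x = 0: H_x = T cos 48.6° = 273.82 N.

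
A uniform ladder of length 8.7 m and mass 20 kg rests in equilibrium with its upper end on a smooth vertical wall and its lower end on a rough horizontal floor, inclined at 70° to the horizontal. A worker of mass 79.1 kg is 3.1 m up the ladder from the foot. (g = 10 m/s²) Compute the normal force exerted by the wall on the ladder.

Torques about the foot: N_wall · 8.7 sin 70° = 20×10×4.35 cos 70° + 79.1×10×3.1 cos 70° → N_wall = 138.98 N.

N_wall ≈ 139 N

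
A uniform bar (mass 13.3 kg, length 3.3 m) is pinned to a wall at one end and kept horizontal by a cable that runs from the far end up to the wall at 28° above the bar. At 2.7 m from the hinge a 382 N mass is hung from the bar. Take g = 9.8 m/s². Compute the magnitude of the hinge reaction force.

Take torques about the hinge: T sin 28° · 3.3 = 13.3×9.8×1.65 + 382×2.7 = 1246.5 N·m.
So T = 1246.5 / (0.4695 × 3.3) = 804.55 N.
ΣF_x = 0: H_x = T cos 28° = 710.38 N.
ΣF_y = 0: H_y = (13.3×9.8 + 382) − T sin 28° = 512.34 − 377.72 = 134.62 N.
|H| = √(H_x² + H_y²) = √((710.38)² + (134.62)²) = 723.02 N.

|H| ≈ 723 N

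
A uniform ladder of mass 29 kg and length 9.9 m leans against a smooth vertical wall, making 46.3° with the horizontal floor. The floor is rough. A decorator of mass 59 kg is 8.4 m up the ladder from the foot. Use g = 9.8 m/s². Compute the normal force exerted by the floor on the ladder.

N_floor ≈ 862 N

ΣF_y = 0: N_floor = 29×9.8 + 59×9.8 = 862.4 N.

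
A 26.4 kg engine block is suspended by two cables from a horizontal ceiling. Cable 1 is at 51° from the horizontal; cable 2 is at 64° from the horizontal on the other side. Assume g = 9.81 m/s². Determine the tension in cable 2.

T_2 ≈ 180 N

Weight W = 26.4 × 9.81 = 259 N acts straight down.
Horizontal: T_1 cos 51° = T_2 cos 64°  →  T_1 = 0.6966 T_2.
Vertical: T_1 sin 51° + T_2 sin 64° = 259.
Substituting the horizontal relation into the vertical equation gives 1.44 T_2 = 259, so T_2 = 179.8 N.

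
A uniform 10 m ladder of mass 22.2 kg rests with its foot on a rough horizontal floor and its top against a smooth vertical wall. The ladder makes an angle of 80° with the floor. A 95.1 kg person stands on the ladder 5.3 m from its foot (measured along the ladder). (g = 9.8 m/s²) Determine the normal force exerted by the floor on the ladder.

ΣF_y = 0: N_floor = 22.2×9.8 + 95.1×9.8 = 1149.5 N.

N_floor ≈ 1150 N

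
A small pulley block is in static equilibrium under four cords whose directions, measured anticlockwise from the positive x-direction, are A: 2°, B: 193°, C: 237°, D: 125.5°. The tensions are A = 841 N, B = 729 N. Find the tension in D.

T_D ≈ 196 N

Resolve: ΣF_x = 841 cos 2° + 729 cos 193° + T_C cos 237° + T_D cos 125.5° = 0.
        ΣF_y = 841 sin 2° + 729 sin 193° + T_C sin 237° + T_D sin 125.5° = 0.
The known terms sum to (130.2, -134.6) N, so -0.5446 T_C − 0.5807 T_D = -130.2 and -0.8387 T_C + 0.8141 T_D = 134.6.
Solving simultaneously: T_C = 29.87 N, T_D = 196.1 N.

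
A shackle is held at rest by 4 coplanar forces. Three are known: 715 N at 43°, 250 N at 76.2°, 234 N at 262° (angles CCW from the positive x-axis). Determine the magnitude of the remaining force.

Sum the known components: ΣF_x = 550 N, ΣF_y = 498.7 N.
For equilibrium the remaining force must supply (−ΣF_x, −ΣF_y) = (-550, -498.7) N.
Magnitude = √((-550)² + (-498.7)²) = 742.4 N; direction = atan2(-498.7, -550) = 222.2°.

F ≈ 742 N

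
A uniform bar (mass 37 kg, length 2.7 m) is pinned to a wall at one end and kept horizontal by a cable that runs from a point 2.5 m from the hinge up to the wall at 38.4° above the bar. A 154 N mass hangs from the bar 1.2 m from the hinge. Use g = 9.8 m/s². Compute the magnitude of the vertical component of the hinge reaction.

|H_y| ≈ 247 N

Take torques about the hinge: T sin 38.4° · 2.5 = 37×9.8×1.35 + 154×1.2 = 674.31 N·m.
So T = 674.31 / (0.6211 × 2.5) = 434.23 N.
ΣF_y = 0: H_y = (37×9.8 + 154) − T sin 38.4° = 516.6 − 269.72 = 246.88 N.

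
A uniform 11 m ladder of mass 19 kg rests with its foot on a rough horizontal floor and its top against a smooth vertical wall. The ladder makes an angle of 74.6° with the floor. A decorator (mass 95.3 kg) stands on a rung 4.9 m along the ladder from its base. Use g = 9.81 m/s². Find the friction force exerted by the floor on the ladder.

Torques about the foot: N_wall · 11 sin 74.6° = 19×9.81×5.5 cos 74.6° + 95.3×9.81×4.9 cos 74.6° → N_wall = 140.38 N.
ΣF_x = 0: f_floor = N_wall = 140.38 N.

f ≈ 140 N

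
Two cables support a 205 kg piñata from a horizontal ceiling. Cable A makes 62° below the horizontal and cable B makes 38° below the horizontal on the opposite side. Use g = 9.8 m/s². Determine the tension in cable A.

T_A ≈ 1610 N

Weight W = 205 × 9.8 = 2009 N acts straight down.
Horizontal: T_A cos 62° = T_B cos 38°  →  T_B = 0.5958 T_A.
Vertical: T_A sin 62° + T_B sin 38° = 2009.
Substituting the horizontal relation into the vertical equation gives 1.25 T_A = 2009, so T_A = 1608 N.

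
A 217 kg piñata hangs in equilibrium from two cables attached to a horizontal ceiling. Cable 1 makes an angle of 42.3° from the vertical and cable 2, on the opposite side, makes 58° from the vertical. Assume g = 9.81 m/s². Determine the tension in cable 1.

T_1 ≈ 1830 N

Angles from the horizontal: cable 1 is 90° − 42.3° = 47.7°, cable 2 is 90° − 58° = 32°.
Weight W = 217 × 9.81 = 2129 N acts straight down.
Horizontal: T_1 cos 47.7° = T_2 cos 32°  →  T_2 = 0.7936 T_1.
Vertical: T_1 sin 47.7° + T_2 sin 32° = 2129.
Substituting the horizontal relation into the vertical equation gives 1.16 T_1 = 2129, so T_1 = 1835 N.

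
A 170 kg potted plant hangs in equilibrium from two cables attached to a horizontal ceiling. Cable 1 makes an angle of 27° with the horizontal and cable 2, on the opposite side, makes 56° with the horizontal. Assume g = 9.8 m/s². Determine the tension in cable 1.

T_1 ≈ 939 N

Weight W = 170 × 9.8 = 1666 N acts straight down.
Horizontal: T_1 cos 27° = T_2 cos 56°  →  T_2 = 1.593 T_1.
Vertical: T_1 sin 27° + T_2 sin 56° = 1666.
Substituting the horizontal relation into the vertical equation gives 1.775 T_1 = 1666, so T_1 = 938.6 N.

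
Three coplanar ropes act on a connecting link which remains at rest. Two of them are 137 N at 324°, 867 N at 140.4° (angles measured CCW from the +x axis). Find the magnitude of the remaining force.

Sum the known components: ΣF_x = -557.2 N, ΣF_y = 472.1 N.
For equilibrium the remaining force must supply (−ΣF_x, −ΣF_y) = (557.2, -472.1) N.
Magnitude = √((557.2)² + (-472.1)²) = 730.3 N; direction = atan2(-472.1, 557.2) = 319.7°.

F ≈ 730 N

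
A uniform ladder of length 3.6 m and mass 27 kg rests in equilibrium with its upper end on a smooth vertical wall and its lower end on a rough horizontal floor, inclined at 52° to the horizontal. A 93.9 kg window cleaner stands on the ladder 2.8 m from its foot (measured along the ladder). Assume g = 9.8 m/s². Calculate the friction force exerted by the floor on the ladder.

Torques about the foot: N_wall · 3.6 sin 52° = 27×9.8×1.8 cos 52° + 93.9×9.8×2.8 cos 52° → N_wall = 662.55 N.
ΣF_x = 0: f_floor = N_wall = 662.55 N.

f ≈ 663 N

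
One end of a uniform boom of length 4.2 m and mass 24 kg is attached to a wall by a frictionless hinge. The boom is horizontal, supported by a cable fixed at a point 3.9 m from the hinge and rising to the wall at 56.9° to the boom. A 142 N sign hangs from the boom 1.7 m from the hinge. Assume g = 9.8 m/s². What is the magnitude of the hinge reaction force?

Take torques about the hinge: T sin 56.9° · 3.9 = 24×9.8×2.1 + 142×1.7 = 735.32 N·m.
So T = 735.32 / (0.8377 × 3.9) = 225.07 N.
ΣF_x = 0: H_x = T cos 56.9° = 122.91 N.
ΣF_y = 0: H_y = (24×9.8 + 142) − T sin 56.9° = 377.2 − 188.54 = 188.66 N.
|H| = √(H_x² + H_y²) = √((122.91)² + (188.66)²) = 225.16 N.

|H| ≈ 225 N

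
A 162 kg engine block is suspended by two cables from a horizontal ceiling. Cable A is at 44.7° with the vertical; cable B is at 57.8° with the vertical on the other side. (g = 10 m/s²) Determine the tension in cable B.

Angles from the horizontal: cable A is 90° − 44.7° = 45.3°, cable B is 90° − 57.8° = 32.2°.
Weight W = 162 × 10 = 1620 N acts straight down.
Horizontal: T_A cos 45.3° = T_B cos 32.2°  →  T_A = 1.203 T_B.
Vertical: T_A sin 45.3° + T_B sin 32.2° = 1620.
Substituting the horizontal relation into the vertical equation gives 1.388 T_B = 1620, so T_B = 1167 N.

T_B ≈ 1170 N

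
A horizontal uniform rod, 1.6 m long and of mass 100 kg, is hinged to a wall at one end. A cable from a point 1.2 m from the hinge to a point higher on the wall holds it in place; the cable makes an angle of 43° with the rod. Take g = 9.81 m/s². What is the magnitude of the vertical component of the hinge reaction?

|H_y| ≈ 327 N

Take torques about the hinge: T sin 43° · 1.2 = 100×9.81×0.8 = 784.8 N·m.
So T = 784.8 / (0.6820 × 1.2) = 958.95 N.
ΣF_y = 0: H_y = (100×9.81) − T sin 43° = 981 − 654 = 327 N.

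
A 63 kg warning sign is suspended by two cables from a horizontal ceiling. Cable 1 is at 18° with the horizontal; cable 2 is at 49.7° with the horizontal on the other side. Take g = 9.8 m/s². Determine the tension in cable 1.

Weight W = 63 × 9.8 = 617.4 N acts straight down.
Horizontal: T_1 cos 18° = T_2 cos 49.7°  →  T_2 = 1.47 T_1.
Vertical: T_1 sin 18° + T_2 sin 49.7° = 617.4.
Substituting the horizontal relation into the vertical equation gives 1.43 T_1 = 617.4, so T_1 = 431.6 N.

T_1 ≈ 432 N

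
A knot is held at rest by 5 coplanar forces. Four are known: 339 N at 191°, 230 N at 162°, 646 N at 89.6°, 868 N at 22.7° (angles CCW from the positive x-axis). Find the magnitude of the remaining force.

Sum the known components: ΣF_x = 253.8 N, ΣF_y = 987.3 N.
For equilibrium the remaining force must supply (−ΣF_x, −ΣF_y) = (-253.8, -987.3) N.
Magnitude = √((-253.8)² + (-987.3)²) = 1019 N; direction = atan2(-987.3, -253.8) = 255.6°.

F ≈ 1020 N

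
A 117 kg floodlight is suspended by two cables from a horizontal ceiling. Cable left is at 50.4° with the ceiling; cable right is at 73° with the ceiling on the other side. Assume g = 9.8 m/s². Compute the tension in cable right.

Weight W = 117 × 9.8 = 1147 N acts straight down.
Horizontal: T_left cos 50.4° = T_right cos 73°  →  T_left = 0.4587 T_right.
Vertical: T_left sin 50.4° + T_right sin 73° = 1147.
Substituting the horizontal relation into the vertical equation gives 1.31 T_right = 1147, so T_right = 875.5 N.

T_right ≈ 875 N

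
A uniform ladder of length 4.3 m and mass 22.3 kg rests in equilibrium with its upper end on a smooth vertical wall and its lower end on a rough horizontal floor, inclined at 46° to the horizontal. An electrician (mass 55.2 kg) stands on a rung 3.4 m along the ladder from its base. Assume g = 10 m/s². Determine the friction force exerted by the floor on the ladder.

Torques about the foot: N_wall · 4.3 sin 46° = 22.3×10×2.15 cos 46° + 55.2×10×3.4 cos 46° → N_wall = 529.16 N.
ΣF_x = 0: f_floor = N_wall = 529.16 N.

f ≈ 529 N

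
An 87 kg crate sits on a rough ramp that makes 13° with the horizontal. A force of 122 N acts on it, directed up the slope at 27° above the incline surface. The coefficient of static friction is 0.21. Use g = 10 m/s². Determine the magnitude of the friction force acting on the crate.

f ≈ 87 N

Axes along / perpendicular to the incline. W sin 13° = 195.7 N down-slope; W cos 13° = 847.7 N into the surface.
Perpendicular: N = W cos 13° − P sin 27° = 847.7 − 55.39 = 792.3 N.
Along incline: P cos 27° + f = W sin 13° (friction acts up-slope) → f = 195.7 − 108.7 = 87 N.
|f| = 87 N ≤ μN = 166.4 N, so the crate is indeed static.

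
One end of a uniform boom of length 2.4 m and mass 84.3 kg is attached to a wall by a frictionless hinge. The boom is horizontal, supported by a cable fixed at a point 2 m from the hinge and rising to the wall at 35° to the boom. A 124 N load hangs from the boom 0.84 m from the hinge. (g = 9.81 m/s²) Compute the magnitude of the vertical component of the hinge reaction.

Take torques about the hinge: T sin 35° · 2 = 84.3×9.81×1.2 + 124×0.84 = 1096.5 N·m.
So T = 1096.5 / (0.5736 × 2) = 955.88 N.
ΣF_y = 0: H_y = (84.3×9.81 + 124) − T sin 35° = 950.98 − 548.27 = 402.71 N.

|H_y| ≈ 403 N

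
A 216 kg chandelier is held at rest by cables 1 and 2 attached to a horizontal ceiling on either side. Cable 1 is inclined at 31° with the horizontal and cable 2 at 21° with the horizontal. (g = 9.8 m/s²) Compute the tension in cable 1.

T_1 ≈ 2510 N

Weight W = 216 × 9.8 = 2117 N acts straight down.
Horizontal: T_1 cos 31° = T_2 cos 21°  →  T_2 = 0.9182 T_1.
Vertical: T_1 sin 31° + T_2 sin 21° = 2117.
Substituting the horizontal relation into the vertical equation gives 0.8441 T_1 = 2117, so T_1 = 2508 N.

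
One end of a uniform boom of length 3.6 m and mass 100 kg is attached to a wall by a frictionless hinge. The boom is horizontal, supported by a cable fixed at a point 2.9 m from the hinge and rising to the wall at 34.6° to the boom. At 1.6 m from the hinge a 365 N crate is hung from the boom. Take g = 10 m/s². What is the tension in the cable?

T ≈ 1450 N

Take torques about the hinge: T sin 34.6° · 2.9 = 100×10×1.8 + 365×1.6 = 2384 N·m.
So T = 2384 / (0.5678 × 2.9) = 1447.7 N.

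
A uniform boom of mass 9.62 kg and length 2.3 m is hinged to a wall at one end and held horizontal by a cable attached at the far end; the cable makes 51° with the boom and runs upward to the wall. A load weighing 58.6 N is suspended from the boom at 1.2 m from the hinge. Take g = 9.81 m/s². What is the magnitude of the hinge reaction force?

Take torques about the hinge: T sin 51° · 2.3 = 9.62×9.81×1.15 + 58.6×1.2 = 178.85 N·m.
So T = 178.85 / (0.7771 × 2.3) = 100.06 N.
ΣF_x = 0: H_x = T cos 51° = 62.969 N.
ΣF_y = 0: H_y = (9.62×9.81 + 58.6) − T sin 51° = 152.97 − 77.76 = 75.212 N.
|H| = √(H_x² + H_y²) = √((62.969)² + (75.212)²) = 98.092 N.

|H| ≈ 98.1 N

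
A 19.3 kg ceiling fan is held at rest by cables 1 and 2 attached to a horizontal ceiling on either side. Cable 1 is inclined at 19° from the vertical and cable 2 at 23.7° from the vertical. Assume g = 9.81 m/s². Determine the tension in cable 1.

T_1 ≈ 112 N

Angles from the horizontal: cable 1 is 90° − 19° = 71°, cable 2 is 90° − 23.7° = 66.3°.
Weight W = 19.3 × 9.81 = 189.3 N acts straight down.
Horizontal: T_1 cos 71° = T_2 cos 66.3°  →  T_2 = 0.81 T_1.
Vertical: T_1 sin 71° + T_2 sin 66.3° = 189.3.
Substituting the horizontal relation into the vertical equation gives 1.687 T_1 = 189.3, so T_1 = 112.2 N.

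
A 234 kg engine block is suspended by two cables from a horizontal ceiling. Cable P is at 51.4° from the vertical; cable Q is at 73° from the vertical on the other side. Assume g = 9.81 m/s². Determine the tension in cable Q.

T_Q ≈ 2170 N

Angles from the horizontal: cable P is 90° − 51.4° = 38.6°, cable Q is 90° − 73° = 17°.
Weight W = 234 × 9.81 = 2296 N acts straight down.
Horizontal: T_P cos 38.6° = T_Q cos 17°  →  T_P = 1.224 T_Q.
Vertical: T_P sin 38.6° + T_Q sin 17° = 2296.
Substituting the horizontal relation into the vertical equation gives 1.056 T_Q = 2296, so T_Q = 2174 N.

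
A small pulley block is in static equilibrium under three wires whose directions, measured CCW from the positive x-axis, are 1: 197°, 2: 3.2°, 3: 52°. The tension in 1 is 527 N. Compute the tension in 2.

T_2 ≈ 402 N

Resolve: ΣF_x = 527 cos 197° + T_2 cos 3.2° + T_3 cos 52° = 0.
        ΣF_y = 527 sin 197° + T_2 sin 3.2° + T_3 sin 52° = 0.
The known terms sum to (-504, -154.1) N, so 0.9984 T_2 + 0.6157 T_3 = 504 and 0.0558 T_2 + 0.7880 T_3 = 154.1.
Solving simultaneously: T_2 = 401.7 N, T_3 = 167.1 N.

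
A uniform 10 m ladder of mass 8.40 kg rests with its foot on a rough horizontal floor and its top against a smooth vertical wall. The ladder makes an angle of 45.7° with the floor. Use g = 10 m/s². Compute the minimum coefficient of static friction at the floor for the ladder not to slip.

μ_min ≈ 0.488

ΣF_y = 0: N_floor = 8.40×10 = 84 N.
Torques about the foot: N_wall · 10 sin 45.7° = 8.40×10×5 cos 45.7° → N_wall = 40.986 N.
ΣF_x = 0: f_floor = N_wall = 40.986 N.
μ_min = f_floor / N_floor = 40.986 / 84 = 0.4879.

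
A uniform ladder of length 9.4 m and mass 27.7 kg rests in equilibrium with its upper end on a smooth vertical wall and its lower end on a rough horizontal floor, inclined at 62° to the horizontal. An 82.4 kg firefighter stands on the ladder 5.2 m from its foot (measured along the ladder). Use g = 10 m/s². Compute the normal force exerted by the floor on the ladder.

ΣF_y = 0: N_floor = 27.7×10 + 82.4×10 = 1101 N.

N_floor ≈ 1100 N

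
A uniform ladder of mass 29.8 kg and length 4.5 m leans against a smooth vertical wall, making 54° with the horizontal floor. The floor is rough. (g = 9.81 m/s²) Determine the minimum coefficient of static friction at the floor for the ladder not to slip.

μ_min ≈ 0.363

ΣF_y = 0: N_floor = 29.8×9.81 = 292.34 N.
Torques about the foot: N_wall · 4.5 sin 54° = 29.8×9.81×2.25 cos 54° → N_wall = 106.2 N.
ΣF_x = 0: f_floor = N_wall = 106.2 N.
μ_min = f_floor / N_floor = 106.2 / 292.34 = 0.3633.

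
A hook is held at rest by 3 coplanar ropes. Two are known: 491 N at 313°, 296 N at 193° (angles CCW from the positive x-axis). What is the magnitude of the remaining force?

Sum the known components: ΣF_x = 46.45 N, ΣF_y = -425.7 N.
For equilibrium the remaining force must supply (−ΣF_x, −ΣF_y) = (-46.45, 425.7) N.
Magnitude = √((-46.45)² + (425.7)²) = 428.2 N; direction = atan2(425.7, -46.45) = 96.2°.

F ≈ 428 N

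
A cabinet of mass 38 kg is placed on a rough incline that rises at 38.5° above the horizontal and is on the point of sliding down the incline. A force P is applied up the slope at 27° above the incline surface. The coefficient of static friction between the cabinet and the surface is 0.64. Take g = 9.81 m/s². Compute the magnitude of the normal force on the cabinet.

N ≈ 257 N

On the verge of sliding down the incline, friction equals μN and acts up the slope.
Perpendicular: N + P sin 27° = W cos 38.5° = 291.7 N.
Along incline: P cos 27° + μN = W sin 38.5° with W sin 38.5° = 232.1 N.
Solving the pair for P and N: P = 75.52 N, N = 257.5 N (and f = μN = 164.8 N).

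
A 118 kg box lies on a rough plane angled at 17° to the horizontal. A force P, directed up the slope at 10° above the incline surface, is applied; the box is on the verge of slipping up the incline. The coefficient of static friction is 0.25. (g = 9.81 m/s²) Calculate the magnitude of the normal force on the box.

On the verge of sliding up the incline, friction equals μN and acts down the slope.
Perpendicular: N + P sin 10° = W cos 17° = 1107 N.
Along incline: P cos 10° = W sin 17° + μN  with W sin 17° = 338.4 N.
Solving the pair for P and N: P = 598.3 N, N = 1003 N (and f = μN = 250.8 N).

N ≈ 1000 N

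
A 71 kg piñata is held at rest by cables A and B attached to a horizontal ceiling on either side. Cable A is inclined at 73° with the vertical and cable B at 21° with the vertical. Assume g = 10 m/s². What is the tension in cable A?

Angles from the horizontal: cable A is 90° − 73° = 17°, cable B is 90° − 21° = 69°.
Weight W = 71 × 10 = 710 N acts straight down.
Horizontal: T_A cos 17° = T_B cos 69°  →  T_B = 2.668 T_A.
Vertical: T_A sin 17° + T_B sin 69° = 710.
Substituting the horizontal relation into the vertical equation gives 2.784 T_A = 710, so T_A = 255.1 N.

T_A ≈ 255 N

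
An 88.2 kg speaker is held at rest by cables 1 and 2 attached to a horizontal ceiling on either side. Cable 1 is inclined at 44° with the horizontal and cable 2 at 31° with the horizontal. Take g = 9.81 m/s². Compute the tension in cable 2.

Weight W = 88.2 × 9.81 = 865.2 N acts straight down.
Horizontal: T_1 cos 44° = T_2 cos 31°  →  T_1 = 1.192 T_2.
Vertical: T_1 sin 44° + T_2 sin 31° = 865.2.
Substituting the horizontal relation into the vertical equation gives 1.343 T_2 = 865.2, so T_2 = 644.4 N.

T_2 ≈ 644 N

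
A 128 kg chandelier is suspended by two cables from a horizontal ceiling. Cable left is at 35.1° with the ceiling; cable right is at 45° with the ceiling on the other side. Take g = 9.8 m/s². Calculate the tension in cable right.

T_right ≈ 1040 N

Weight W = 128 × 9.8 = 1254 N acts straight down.
Horizontal: T_left cos 35.1° = T_right cos 45°  →  T_left = 0.8643 T_right.
Vertical: T_left sin 35.1° + T_right sin 45° = 1254.
Substituting the horizontal relation into the vertical equation gives 1.204 T_right = 1254, so T_right = 1042 N.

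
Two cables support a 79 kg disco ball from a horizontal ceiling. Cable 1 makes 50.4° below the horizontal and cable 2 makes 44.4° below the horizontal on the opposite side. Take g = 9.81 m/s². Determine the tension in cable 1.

T_1 ≈ 556 N

Weight W = 79 × 9.81 = 775 N acts straight down.
Horizontal: T_1 cos 50.4° = T_2 cos 44.4°  →  T_2 = 0.8922 T_1.
Vertical: T_1 sin 50.4° + T_2 sin 44.4° = 775.
Substituting the horizontal relation into the vertical equation gives 1.395 T_1 = 775, so T_1 = 555.7 N.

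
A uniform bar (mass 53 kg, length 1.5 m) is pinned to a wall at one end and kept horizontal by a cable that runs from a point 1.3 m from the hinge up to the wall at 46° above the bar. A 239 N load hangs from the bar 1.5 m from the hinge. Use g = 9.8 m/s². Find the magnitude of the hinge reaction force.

Take torques about the hinge: T sin 46° · 1.3 = 53×9.8×0.75 + 239×1.5 = 748.05 N·m.
So T = 748.05 / (0.7193 × 1.3) = 799.93 N.
ΣF_x = 0: H_x = T cos 46° = 555.68 N.
ΣF_y = 0: H_y = (53×9.8 + 239) − T sin 46° = 758.4 − 575.42 = 182.98 N.
|H| = √(H_x² + H_y²) = √((555.68)² + (182.98)²) = 585.03 N.

|H| ≈ 585 N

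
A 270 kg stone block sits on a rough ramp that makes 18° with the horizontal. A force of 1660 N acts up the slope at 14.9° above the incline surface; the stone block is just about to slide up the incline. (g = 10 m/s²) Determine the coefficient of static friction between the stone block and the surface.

On the verge of sliding up the incline, friction is at its maximum μN and acts down the slope.
Perpendicular to incline: N = W cos 18° − P sin 14.9° = 2568 − 426.8 = 2141 N.
Along incline: P cos 14.9° − μN = W sin 18° → μ = −(W sin 18° − P cos 14.9°) / N = 0.3596.

μ ≈ 0.360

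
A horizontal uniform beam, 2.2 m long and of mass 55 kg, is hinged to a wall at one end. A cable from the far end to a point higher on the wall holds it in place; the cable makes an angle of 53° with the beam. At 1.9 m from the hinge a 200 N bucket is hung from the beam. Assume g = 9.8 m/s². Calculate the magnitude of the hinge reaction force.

Take torques about the hinge: T sin 53° · 2.2 = 55×9.8×1.1 + 200×1.9 = 972.9 N·m.
So T = 972.9 / (0.7986 × 2.2) = 553.73 N.
ΣF_x = 0: H_x = T cos 53° = 333.24 N.
ΣF_y = 0: H_y = (55×9.8 + 200) − T sin 53° = 739 − 442.23 = 296.77 N.
|H| = √(H_x² + H_y²) = √((333.24)² + (296.77)²) = 446.23 N.

|H| ≈ 446 N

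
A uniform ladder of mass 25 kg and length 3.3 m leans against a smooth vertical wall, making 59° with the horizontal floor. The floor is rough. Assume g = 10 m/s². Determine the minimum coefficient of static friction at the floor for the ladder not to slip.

μ_min ≈ 0.300

ΣF_y = 0: N_floor = 25×10 = 250 N.
Torques about the foot: N_wall · 3.3 sin 59° = 25×10×1.65 cos 59° → N_wall = 75.108 N.
ΣF_x = 0: f_floor = N_wall = 75.108 N.
μ_min = f_floor / N_floor = 75.108 / 250 = 0.3004.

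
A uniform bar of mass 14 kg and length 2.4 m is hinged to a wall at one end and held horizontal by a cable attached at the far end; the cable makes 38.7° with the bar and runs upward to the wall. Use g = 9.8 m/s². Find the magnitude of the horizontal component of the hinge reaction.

H_x ≈ 85.6 N

Take torques about the hinge: T sin 38.7° · 2.4 = 14×9.8×1.2 = 164.64 N·m.
So T = 164.64 / (0.6252 × 2.4) = 109.72 N.
ΣF_x = 0: H_x = T cos 38.7° = 85.627 N.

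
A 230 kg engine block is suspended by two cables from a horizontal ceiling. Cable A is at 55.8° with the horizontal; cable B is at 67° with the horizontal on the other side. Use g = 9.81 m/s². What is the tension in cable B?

T_B ≈ 1510 N

Weight W = 230 × 9.81 = 2256 N acts straight down.
Horizontal: T_A cos 55.8° = T_B cos 67°  →  T_A = 0.6951 T_B.
Vertical: T_A sin 55.8° + T_B sin 67° = 2256.
Substituting the horizontal relation into the vertical equation gives 1.495 T_B = 2256, so T_B = 1509 N.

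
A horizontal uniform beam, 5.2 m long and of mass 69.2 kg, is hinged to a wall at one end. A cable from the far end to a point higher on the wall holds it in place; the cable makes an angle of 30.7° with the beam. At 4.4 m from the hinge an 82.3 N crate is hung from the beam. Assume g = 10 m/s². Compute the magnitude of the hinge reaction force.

|H| ≈ 787 N

Take torques about the hinge: T sin 30.7° · 5.2 = 69.2×10×2.6 + 82.3×4.4 = 2161.3 N·m.
So T = 2161.3 / (0.5105 × 5.2) = 814.11 N.
ΣF_x = 0: H_x = T cos 30.7° = 700.01 N.
ΣF_y = 0: H_y = (69.2×10 + 82.3) − T sin 30.7° = 774.3 − 415.64 = 358.66 N.
|H| = √(H_x² + H_y²) = √((700.01)² + (358.66)²) = 786.55 N.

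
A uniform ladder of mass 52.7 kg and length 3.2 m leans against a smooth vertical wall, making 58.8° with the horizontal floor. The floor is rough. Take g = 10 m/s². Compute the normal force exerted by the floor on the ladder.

N_floor ≈ 527 N

ΣF_y = 0: N_floor = 52.7×10 = 527 N.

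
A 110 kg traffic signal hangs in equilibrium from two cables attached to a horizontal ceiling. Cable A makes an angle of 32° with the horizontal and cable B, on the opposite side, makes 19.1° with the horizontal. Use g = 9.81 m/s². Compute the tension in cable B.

Weight W = 110 × 9.81 = 1079 N acts straight down.
Horizontal: T_A cos 32° = T_B cos 19.1°  →  T_A = 1.114 T_B.
Vertical: T_A sin 32° + T_B sin 19.1° = 1079.
Substituting the horizontal relation into the vertical equation gives 0.9177 T_B = 1079, so T_B = 1176 N.

T_B ≈ 1180 N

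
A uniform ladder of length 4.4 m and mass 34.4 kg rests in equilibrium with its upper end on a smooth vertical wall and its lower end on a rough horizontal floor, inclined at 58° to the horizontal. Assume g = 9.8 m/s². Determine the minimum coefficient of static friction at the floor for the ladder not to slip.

μ_min ≈ 0.312

ΣF_y = 0: N_floor = 34.4×9.8 = 337.12 N.
Torques about the foot: N_wall · 4.4 sin 58° = 34.4×9.8×2.2 cos 58° → N_wall = 105.33 N.
ΣF_x = 0: f_floor = N_wall = 105.33 N.
μ_min = f_floor / N_floor = 105.33 / 337.12 = 0.3124.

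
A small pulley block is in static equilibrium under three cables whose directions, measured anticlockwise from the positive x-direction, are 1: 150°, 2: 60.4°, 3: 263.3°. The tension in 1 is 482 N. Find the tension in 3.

Resolve: ΣF_x = 482 cos 150° + T_2 cos 60.4° + T_3 cos 263.3° = 0.
        ΣF_y = 482 sin 150° + T_2 sin 60.4° + T_3 sin 263.3° = 0.
The known terms sum to (-417.4, 241) N, so 0.4939 T_2 − 0.1167 T_3 = 417.4 and 0.8695 T_2 − 0.9932 T_3 = -241.
Solving simultaneously: T_2 = 1138 N, T_3 = 1239 N.

T_3 ≈ 1240 N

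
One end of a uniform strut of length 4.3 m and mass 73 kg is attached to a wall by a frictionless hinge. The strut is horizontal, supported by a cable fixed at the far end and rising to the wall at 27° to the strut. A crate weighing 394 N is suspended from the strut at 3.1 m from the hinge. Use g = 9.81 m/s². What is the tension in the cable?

Take torques about the hinge: T sin 27° · 4.3 = 73×9.81×2.15 + 394×3.1 = 2761.1 N·m.
So T = 2761.1 / (0.4540 × 4.3) = 1414.4 N.

T ≈ 1410 N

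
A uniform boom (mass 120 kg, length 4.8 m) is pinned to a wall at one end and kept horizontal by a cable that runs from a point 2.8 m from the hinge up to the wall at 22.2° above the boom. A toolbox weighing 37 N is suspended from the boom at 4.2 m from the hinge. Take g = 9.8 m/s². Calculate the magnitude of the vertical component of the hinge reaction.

|H_y| ≈ 149 N

Take torques about the hinge: T sin 22.2° · 2.8 = 120×9.8×2.4 + 37×4.2 = 2977.8 N·m.
So T = 2977.8 / (0.3778 × 2.8) = 2814.7 N.
ΣF_y = 0: H_y = (120×9.8 + 37) − T sin 22.2° = 1213 − 1063.5 = 149.5 N.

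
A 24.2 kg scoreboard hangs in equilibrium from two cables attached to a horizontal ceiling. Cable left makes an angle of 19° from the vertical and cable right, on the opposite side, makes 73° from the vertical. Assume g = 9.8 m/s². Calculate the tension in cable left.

Angles from the horizontal: cable left is 90° − 19° = 71°, cable right is 90° − 73° = 17°.
Weight W = 24.2 × 9.8 = 237.2 N acts straight down.
Horizontal: T_left cos 71° = T_right cos 17°  →  T_right = 0.3404 T_left.
Vertical: T_left sin 71° + T_right sin 17° = 237.2.
Substituting the horizontal relation into the vertical equation gives 1.045 T_left = 237.2, so T_left = 226.9 N.

T_left ≈ 227 N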